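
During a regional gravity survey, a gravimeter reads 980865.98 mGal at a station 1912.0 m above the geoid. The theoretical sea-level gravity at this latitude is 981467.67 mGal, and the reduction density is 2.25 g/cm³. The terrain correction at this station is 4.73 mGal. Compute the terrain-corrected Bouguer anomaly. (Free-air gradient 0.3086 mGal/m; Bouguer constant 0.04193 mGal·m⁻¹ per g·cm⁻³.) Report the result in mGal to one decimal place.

Free-air correction = 0.3086 × 1912.0 = 590.04 mGal
Free-air anomaly = 980865.98 − 981467.67 + (590.04) = -11.65 mGal
Bouguer slab correction = 0.04193 × 2.25 × 1912.0 = 180.38 mGal
Simple Bouguer anomaly = -11.65 − (180.38) = -192.03 mGal
Complete Bouguer anomaly = -192.03 + 4.73 = -187.30 mGal

-187.3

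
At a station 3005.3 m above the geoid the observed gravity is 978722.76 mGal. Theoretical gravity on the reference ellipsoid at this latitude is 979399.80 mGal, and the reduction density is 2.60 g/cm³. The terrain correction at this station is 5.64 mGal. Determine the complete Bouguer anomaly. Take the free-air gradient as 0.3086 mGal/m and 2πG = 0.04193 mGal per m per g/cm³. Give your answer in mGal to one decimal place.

Free-air correction = 0.3086 × 3005.3 = 927.44 mGal
Free-air anomaly = 978722.76 − 979399.80 + (927.44) = 250.40 mGal
Bouguer slab correction = 0.04193 × 2.60 × 3005.3 = 327.63 mGal
Simple Bouguer anomaly = 250.40 − (327.63) = -77.23 mGal
Complete Bouguer anomaly = -77.23 + 5.64 = -71.59 mGal

-71.6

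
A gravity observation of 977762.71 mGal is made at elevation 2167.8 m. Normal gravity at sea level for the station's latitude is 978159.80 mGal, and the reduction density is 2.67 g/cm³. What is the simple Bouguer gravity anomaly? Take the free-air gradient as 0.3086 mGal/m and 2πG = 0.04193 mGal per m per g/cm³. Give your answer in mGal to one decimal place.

Free-air correction = 0.3086 × 2167.8 = 668.98 mGal
Free-air anomaly = 977762.71 − 978159.80 + (668.98) = 271.89 mGal
Bouguer slab correction = 0.04193 × 2.67 × 2167.8 = 242.69 mGal
Simple Bouguer anomaly = 271.89 − (242.69) = 29.20 mGal

29.2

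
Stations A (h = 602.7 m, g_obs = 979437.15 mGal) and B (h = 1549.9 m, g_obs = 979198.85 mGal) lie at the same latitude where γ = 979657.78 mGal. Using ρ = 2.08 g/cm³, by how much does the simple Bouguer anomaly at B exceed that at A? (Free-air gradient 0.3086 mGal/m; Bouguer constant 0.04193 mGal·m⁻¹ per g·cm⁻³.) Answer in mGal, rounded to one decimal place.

Δg_SB(A) = 979437.15 − 979657.78 + 0.3086×602.7 − 0.04193×2.08×602.7 = -87.20 mGal
Δg_SB(B) = 979198.85 − 979657.78 + 0.3086×1549.9 − 0.04193×2.08×1549.9 = -115.80 mGal
Difference = -115.80 − (-87.20) = -28.60 mGal

-28.6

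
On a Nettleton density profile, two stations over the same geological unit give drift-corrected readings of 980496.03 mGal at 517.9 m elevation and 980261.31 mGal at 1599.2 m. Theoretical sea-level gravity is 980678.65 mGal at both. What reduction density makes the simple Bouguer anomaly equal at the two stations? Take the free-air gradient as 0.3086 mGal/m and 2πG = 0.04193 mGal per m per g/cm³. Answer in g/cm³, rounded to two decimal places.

Δg_obs = 980261.31 − 980496.03 = -234.72 mGal over Δh = 1599.2 − 517.9 = 1081.3 m
Equal Bouguer anomalies ⇒ Δg_obs + (0.3086 − 0.04193ρ)·Δh = 0
0.3086 − 0.04193ρ = −Δg_obs/Δh = 0.21707
ρ = (0.3086 − 0.21707) / 0.04193 = 2.18 g/cm³

2.18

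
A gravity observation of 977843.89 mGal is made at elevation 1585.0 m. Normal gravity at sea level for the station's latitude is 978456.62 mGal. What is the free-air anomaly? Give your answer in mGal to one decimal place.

Free-air correction = 0.3086 × 1585.0 = 489.13 mGal
Free-air anomaly = 977843.89 − 978456.62 + (489.13) = -123.60 mGal

-123.6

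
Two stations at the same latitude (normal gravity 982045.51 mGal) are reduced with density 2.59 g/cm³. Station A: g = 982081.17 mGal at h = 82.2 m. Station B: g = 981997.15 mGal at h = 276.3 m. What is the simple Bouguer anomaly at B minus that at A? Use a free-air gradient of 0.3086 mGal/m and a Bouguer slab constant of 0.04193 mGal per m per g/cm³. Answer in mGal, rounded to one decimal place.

-45.2

Δg_SB(A) = 982081.17 − 982045.51 + 0.3086×82.2 − 0.04193×2.59×82.2 = 52.10 mGal
Δg_SB(B) = 981997.15 − 982045.51 + 0.3086×276.3 − 0.04193×2.59×276.3 = 6.90 mGal
Difference = 6.90 − (52.10) = -45.20 mGal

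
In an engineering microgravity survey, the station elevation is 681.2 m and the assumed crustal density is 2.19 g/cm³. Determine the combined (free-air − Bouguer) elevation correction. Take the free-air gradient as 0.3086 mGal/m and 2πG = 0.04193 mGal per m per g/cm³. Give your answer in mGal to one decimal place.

147.7

Combined gradient = 0.3086 − 0.04193 × 2.19 = 0.2167733 mGal/m
Combined elevation correction = 0.2167733 × 681.2 = 147.7 mGal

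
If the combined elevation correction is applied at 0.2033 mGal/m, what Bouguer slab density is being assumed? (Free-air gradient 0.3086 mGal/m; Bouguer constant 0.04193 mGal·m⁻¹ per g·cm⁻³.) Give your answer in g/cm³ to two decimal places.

0.2033 = 0.3086 − 0.04193 × ρ
ρ = (0.3086 − 0.2033) / 0.04193 = 2.51 g/cm³

2.51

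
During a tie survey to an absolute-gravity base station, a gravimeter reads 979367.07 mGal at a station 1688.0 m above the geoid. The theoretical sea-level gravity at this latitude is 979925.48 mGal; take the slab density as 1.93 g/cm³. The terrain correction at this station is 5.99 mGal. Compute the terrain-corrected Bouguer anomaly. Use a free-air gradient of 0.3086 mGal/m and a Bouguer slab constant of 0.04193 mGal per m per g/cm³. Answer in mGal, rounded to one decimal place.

-168.1

Free-air correction = 0.3086 × 1688.0 = 520.92 mGal
Free-air anomaly = 979367.07 − 979925.48 + (520.92) = -37.49 mGal
Bouguer slab correction = 0.04193 × 1.93 × 1688.0 = 136.60 mGal
Simple Bouguer anomaly = -37.49 − (136.60) = -174.09 mGal
Complete Bouguer anomaly = -174.09 + 5.99 = -168.10 mGal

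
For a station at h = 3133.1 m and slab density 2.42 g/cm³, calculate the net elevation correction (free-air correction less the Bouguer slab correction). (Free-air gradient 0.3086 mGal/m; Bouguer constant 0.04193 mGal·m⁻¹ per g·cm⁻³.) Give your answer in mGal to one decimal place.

649.0

Combined gradient = 0.3086 − 0.04193 × 2.42 = 0.2071294 mGal/m
Combined elevation correction = 0.2071294 × 3133.1 = 649.0 mGal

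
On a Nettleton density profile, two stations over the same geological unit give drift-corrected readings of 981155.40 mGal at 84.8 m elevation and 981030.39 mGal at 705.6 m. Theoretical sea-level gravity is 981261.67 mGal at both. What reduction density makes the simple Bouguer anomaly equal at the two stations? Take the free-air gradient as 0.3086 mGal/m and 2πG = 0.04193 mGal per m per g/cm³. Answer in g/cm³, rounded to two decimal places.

Δg_obs = 981030.39 − 981155.40 = -125.01 mGal over Δh = 705.6 − 84.8 = 620.8 m
Equal Bouguer anomalies ⇒ Δg_obs + (0.3086 − 0.04193ρ)·Δh = 0
0.3086 − 0.04193ρ = −Δg_obs/Δh = 0.20137
ρ = (0.3086 − 0.20137) / 0.04193 = 2.56 g/cm³

2.56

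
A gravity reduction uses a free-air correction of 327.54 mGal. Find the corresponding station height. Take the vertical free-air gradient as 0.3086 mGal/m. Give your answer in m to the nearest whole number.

h = 327.54 / 0.3086 = 1061.37 m

1061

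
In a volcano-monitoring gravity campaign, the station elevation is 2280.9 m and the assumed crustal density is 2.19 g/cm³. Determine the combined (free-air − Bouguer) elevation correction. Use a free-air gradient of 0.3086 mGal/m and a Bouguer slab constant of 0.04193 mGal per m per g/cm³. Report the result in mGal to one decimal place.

Combined gradient = 0.3086 − 0.04193 × 2.19 = 0.2167733 mGal/m
Combined elevation correction = 0.2167733 × 2280.9 = 494.4 mGal

494.4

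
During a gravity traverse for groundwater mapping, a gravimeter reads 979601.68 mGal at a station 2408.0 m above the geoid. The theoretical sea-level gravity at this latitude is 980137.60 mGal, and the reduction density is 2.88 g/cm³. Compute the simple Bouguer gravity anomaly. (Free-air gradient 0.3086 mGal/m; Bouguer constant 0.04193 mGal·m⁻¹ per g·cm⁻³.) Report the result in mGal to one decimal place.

Free-air correction = 0.3086 × 2408.0 = 743.11 mGal
Free-air anomaly = 979601.68 − 980137.60 + (743.11) = 207.19 mGal
Bouguer slab correction = 0.04193 × 2.88 × 2408.0 = 290.79 mGal
Simple Bouguer anomaly = 207.19 − (290.79) = -83.60 mGal

-83.6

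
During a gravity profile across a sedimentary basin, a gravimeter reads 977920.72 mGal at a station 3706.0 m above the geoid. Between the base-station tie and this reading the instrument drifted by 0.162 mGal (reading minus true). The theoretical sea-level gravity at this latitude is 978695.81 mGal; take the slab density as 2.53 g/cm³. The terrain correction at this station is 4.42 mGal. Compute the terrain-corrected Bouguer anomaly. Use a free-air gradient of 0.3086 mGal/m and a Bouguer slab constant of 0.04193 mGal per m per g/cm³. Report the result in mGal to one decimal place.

-20.3

Drift-corrected reading = 977920.72 − (0.162) = 977920.558 mGal
Free-air correction = 0.3086 × 3706.0 = 1143.67 mGal
Free-air anomaly = 977920.558 − 978695.81 + (1143.67) = 368.418 mGal
Bouguer slab correction = 0.04193 × 2.53 × 3706.0 = 393.14 mGal
Simple Bouguer anomaly = 368.418 − (393.14) = -24.722 mGal
Complete Bouguer anomaly = -24.722 + 4.42 = -20.302 mGal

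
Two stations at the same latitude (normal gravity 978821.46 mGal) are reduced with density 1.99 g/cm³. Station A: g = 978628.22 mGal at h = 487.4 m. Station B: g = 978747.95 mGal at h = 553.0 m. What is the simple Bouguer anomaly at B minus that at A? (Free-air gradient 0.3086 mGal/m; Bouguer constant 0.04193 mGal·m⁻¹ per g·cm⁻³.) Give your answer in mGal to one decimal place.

134.5

Δg_SB(A) = 978628.22 − 978821.46 + 0.3086×487.4 − 0.04193×1.99×487.4 = -83.50 mGal
Δg_SB(B) = 978747.95 − 978821.46 + 0.3086×553.0 − 0.04193×1.99×553.0 = 51.00 mGal
Difference = 51.00 − (-83.50) = 134.50 mGal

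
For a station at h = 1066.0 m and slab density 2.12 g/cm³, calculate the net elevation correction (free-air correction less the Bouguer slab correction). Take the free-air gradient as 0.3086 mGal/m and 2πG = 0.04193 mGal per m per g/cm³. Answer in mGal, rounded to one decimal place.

234.2

Combined gradient = 0.3086 − 0.04193 × 2.12 = 0.2197084 mGal/m
Combined elevation correction = 0.2197084 × 1066.0 = 234.2 mGal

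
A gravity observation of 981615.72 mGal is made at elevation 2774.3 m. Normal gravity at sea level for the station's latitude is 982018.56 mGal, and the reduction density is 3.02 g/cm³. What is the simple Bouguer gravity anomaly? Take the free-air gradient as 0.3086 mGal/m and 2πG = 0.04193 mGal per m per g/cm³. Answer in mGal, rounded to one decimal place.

Free-air correction = 0.3086 × 2774.3 = 856.15 mGal
Free-air anomaly = 981615.72 − 982018.56 + (856.15) = 453.31 mGal
Bouguer slab correction = 0.04193 × 3.02 × 2774.3 = 351.31 mGal
Simple Bouguer anomaly = 453.31 − (351.31) = 102.00 mGal

102.0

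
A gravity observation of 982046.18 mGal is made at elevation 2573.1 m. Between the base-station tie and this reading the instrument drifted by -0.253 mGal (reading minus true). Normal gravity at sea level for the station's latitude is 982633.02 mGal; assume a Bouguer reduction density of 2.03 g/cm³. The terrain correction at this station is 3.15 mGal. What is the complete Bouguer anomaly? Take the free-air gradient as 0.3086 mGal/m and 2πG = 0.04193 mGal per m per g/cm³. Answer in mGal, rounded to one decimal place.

Drift-corrected reading = 982046.18 − (-0.253) = 982046.433 mGal
Free-air correction = 0.3086 × 2573.1 = 794.06 mGal
Free-air anomaly = 982046.433 − 982633.02 + (794.06) = 207.473 mGal
Bouguer slab correction = 0.04193 × 2.03 × 2573.1 = 219.02 mGal
Simple Bouguer anomaly = 207.473 − (219.02) = -11.547 mGal
Complete Bouguer anomaly = -11.547 + 3.15 = -8.397 mGal

-8.4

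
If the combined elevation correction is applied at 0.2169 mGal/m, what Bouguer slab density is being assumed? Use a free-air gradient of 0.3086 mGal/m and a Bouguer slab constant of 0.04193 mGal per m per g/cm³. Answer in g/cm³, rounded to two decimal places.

2.19

0.2169 = 0.3086 − 0.04193 × ρ
ρ = (0.3086 − 0.2169) / 0.04193 = 2.19 g/cm³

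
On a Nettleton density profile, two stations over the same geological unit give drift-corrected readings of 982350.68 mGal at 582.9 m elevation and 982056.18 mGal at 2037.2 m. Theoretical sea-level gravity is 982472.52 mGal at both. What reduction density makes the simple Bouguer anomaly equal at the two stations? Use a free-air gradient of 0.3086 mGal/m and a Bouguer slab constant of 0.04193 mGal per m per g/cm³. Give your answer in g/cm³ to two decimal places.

Δg_obs = 982056.18 − 982350.68 = -294.50 mGal over Δh = 2037.2 − 582.9 = 1454.3 m
Equal Bouguer anomalies ⇒ Δg_obs + (0.3086 − 0.04193ρ)·Δh = 0
0.3086 − 0.04193ρ = −Δg_obs/Δh = 0.20250
ρ = (0.3086 − 0.20250) / 0.04193 = 2.53 g/cm³

2.53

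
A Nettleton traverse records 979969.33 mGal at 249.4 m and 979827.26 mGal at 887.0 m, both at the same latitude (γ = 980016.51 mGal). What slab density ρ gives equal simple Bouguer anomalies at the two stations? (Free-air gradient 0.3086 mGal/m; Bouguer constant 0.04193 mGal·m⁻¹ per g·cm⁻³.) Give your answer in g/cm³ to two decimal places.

2.05

Δg_obs = 979827.26 − 979969.33 = -142.07 mGal over Δh = 887.0 − 249.4 = 637.6 m
Equal Bouguer anomalies ⇒ Δg_obs + (0.3086 − 0.04193ρ)·Δh = 0
0.3086 − 0.04193ρ = −Δg_obs/Δh = 0.22282
ρ = (0.3086 − 0.22282) / 0.04193 = 2.05 g/cm³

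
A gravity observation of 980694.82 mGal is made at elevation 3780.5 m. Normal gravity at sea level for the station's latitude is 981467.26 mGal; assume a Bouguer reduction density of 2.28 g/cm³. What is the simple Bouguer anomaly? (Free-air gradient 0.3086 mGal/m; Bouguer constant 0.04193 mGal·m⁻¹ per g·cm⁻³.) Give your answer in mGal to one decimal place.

Free-air correction = 0.3086 × 3780.5 = 1166.66 mGal
Free-air anomaly = 980694.82 − 981467.26 + (1166.66) = 394.22 mGal
Bouguer slab correction = 0.04193 × 2.28 × 3780.5 = 361.42 mGal
Simple Bouguer anomaly = 394.22 − (361.42) = 32.80 mGal

32.8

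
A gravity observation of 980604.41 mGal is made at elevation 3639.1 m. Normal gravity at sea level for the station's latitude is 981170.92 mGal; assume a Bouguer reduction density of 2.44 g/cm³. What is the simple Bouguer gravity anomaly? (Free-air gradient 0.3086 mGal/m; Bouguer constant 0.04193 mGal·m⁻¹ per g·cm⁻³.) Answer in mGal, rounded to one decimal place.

184.2

Free-air correction = 0.3086 × 3639.1 = 1123.03 mGal
Free-air anomaly = 980604.41 − 981170.92 + (1123.03) = 556.52 mGal
Bouguer slab correction = 0.04193 × 2.44 × 3639.1 = 372.31 mGal
Simple Bouguer anomaly = 556.52 − (372.31) = 184.21 mGal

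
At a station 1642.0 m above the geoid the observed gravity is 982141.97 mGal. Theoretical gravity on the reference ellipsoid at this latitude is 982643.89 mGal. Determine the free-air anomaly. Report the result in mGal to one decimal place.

Free-air correction = 0.3086 × 1642.0 = 506.72 mGal
Free-air anomaly = 982141.97 − 982643.89 + (506.72) = 4.80 mGal

4.8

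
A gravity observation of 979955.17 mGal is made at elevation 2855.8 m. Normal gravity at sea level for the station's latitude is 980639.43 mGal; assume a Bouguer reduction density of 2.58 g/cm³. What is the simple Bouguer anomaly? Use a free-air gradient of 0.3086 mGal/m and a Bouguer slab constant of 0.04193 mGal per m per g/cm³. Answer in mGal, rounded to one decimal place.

Free-air correction = 0.3086 × 2855.8 = 881.30 mGal
Free-air anomaly = 979955.17 − 980639.43 + (881.30) = 197.04 mGal
Bouguer slab correction = 0.04193 × 2.58 × 2855.8 = 308.94 mGal
Simple Bouguer anomaly = 197.04 − (308.94) = -111.90 mGal

-111.9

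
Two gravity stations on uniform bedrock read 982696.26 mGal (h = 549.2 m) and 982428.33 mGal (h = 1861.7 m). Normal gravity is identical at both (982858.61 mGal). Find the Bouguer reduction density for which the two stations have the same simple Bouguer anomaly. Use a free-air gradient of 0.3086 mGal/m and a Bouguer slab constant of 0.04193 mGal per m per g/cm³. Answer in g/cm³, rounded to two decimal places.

2.49

Δg_obs = 982428.33 − 982696.26 = -267.93 mGal over Δh = 1861.7 − 549.2 = 1312.5 m
Equal Bouguer anomalies ⇒ Δg_obs + (0.3086 − 0.04193ρ)·Δh = 0
0.3086 − 0.04193ρ = −Δg_obs/Δh = 0.20414
ρ = (0.3086 − 0.20414) / 0.04193 = 2.49 g/cm³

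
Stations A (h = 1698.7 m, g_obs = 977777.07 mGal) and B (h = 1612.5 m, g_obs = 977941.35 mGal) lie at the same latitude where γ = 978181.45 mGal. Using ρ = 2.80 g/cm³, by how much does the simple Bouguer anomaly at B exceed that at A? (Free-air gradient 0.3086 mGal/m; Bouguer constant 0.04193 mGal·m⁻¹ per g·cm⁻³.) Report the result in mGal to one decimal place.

Δg_SB(A) = 977777.07 − 978181.45 + 0.3086×1698.7 − 0.04193×2.80×1698.7 = -79.60 mGal
Δg_SB(B) = 977941.35 − 978181.45 + 0.3086×1612.5 − 0.04193×2.80×1612.5 = 68.20 mGal
Difference = 68.20 − (-79.60) = 147.80 mGal

147.8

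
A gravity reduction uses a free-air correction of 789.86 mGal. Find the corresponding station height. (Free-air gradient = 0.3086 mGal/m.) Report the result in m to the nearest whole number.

2559

h = 789.86 / 0.3086 = 2559.49 m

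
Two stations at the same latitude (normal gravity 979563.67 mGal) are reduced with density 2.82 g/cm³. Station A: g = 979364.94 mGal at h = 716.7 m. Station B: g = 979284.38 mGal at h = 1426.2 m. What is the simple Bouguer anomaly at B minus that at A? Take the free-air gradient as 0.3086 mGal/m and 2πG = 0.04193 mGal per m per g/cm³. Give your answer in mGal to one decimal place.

54.5

Δg_SB(A) = 979364.94 − 979563.67 + 0.3086×716.7 − 0.04193×2.82×716.7 = -62.30 mGal
Δg_SB(B) = 979284.38 − 979563.67 + 0.3086×1426.2 − 0.04193×2.82×1426.2 = -7.80 mGal
Difference = -7.80 − (-62.30) = 54.50 mGal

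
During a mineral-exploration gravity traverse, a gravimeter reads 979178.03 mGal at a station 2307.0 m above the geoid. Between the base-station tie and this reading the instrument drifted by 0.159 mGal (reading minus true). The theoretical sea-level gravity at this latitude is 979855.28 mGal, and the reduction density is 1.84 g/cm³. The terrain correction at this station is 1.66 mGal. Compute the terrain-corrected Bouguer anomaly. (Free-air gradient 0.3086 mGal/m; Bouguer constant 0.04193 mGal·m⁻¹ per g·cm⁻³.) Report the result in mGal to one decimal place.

Drift-corrected reading = 979178.03 − (0.159) = 979177.871 mGal
Free-air correction = 0.3086 × 2307.0 = 711.94 mGal
Free-air anomaly = 979177.871 − 979855.28 + (711.94) = 34.531 mGal
Bouguer slab correction = 0.04193 × 1.84 × 2307.0 = 177.99 mGal
Simple Bouguer anomaly = 34.531 − (177.99) = -143.459 mGal
Complete Bouguer anomaly = -143.459 + 1.66 = -141.799 mGal

-141.8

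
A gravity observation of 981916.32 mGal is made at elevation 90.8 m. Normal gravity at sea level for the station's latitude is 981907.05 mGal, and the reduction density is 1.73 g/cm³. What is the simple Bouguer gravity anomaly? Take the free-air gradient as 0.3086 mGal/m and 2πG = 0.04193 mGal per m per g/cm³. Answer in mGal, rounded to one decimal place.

Free-air correction = 0.3086 × 90.8 = 28.02 mGal
Free-air anomaly = 981916.32 − 981907.05 + (28.02) = 37.29 mGal
Bouguer slab correction = 0.04193 × 1.73 × 90.8 = 6.59 mGal
Simple Bouguer anomaly = 37.29 − (6.59) = 30.70 mGal

30.7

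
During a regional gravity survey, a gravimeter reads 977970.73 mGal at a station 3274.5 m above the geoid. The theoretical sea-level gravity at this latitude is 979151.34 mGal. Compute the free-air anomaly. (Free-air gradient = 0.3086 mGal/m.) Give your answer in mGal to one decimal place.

-170.1

Free-air correction = 0.3086 × 3274.5 = 1010.51 mGal
Free-air anomaly = 977970.73 − 979151.34 + (1010.51) = -170.10 mGal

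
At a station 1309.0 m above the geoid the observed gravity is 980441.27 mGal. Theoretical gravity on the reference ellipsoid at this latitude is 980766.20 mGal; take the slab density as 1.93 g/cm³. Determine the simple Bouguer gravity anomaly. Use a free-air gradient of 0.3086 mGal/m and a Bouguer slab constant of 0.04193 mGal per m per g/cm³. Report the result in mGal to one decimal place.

Free-air correction = 0.3086 × 1309.0 = 403.96 mGal
Free-air anomaly = 980441.27 − 980766.20 + (403.96) = 79.03 mGal
Bouguer slab correction = 0.04193 × 1.93 × 1309.0 = 105.93 mGal
Simple Bouguer anomaly = 79.03 − (105.93) = -26.90 mGal

-26.9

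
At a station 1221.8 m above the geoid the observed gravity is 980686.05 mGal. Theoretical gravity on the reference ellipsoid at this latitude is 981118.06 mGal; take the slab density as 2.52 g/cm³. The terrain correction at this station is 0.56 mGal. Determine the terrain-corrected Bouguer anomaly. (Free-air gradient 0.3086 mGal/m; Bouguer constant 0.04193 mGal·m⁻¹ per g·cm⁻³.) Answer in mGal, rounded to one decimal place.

-183.5

Free-air correction = 0.3086 × 1221.8 = 377.05 mGal
Free-air anomaly = 980686.05 − 981118.06 + (377.05) = -54.96 mGal
Bouguer slab correction = 0.04193 × 2.52 × 1221.8 = 129.10 mGal
Simple Bouguer anomaly = -54.96 − (129.10) = -184.06 mGal
Complete Bouguer anomaly = -184.06 + 0.56 = -183.50 mGal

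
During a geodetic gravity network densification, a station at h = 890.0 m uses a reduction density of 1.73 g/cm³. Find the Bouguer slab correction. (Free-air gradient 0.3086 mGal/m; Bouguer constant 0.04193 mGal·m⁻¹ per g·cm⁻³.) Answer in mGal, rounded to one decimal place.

Bouguer slab correction = 0.04193 × 1.73 × 890.0 = 64.6 mGal

64.6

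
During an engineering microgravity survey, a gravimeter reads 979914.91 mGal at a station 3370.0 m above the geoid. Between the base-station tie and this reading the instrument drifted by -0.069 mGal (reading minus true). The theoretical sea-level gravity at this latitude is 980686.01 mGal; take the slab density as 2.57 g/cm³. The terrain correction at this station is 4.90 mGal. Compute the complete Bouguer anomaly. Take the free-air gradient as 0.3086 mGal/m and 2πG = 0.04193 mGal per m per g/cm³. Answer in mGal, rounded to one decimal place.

-89.3

Drift-corrected reading = 979914.91 − (-0.069) = 979914.979 mGal
Free-air correction = 0.3086 × 3370.0 = 1039.98 mGal
Free-air anomaly = 979914.979 − 980686.01 + (1039.98) = 268.949 mGal
Bouguer slab correction = 0.04193 × 2.57 × 3370.0 = 363.15 mGal
Simple Bouguer anomaly = 268.949 − (363.15) = -94.201 mGal
Complete Bouguer anomaly = -94.201 + 4.90 = -89.301 mGal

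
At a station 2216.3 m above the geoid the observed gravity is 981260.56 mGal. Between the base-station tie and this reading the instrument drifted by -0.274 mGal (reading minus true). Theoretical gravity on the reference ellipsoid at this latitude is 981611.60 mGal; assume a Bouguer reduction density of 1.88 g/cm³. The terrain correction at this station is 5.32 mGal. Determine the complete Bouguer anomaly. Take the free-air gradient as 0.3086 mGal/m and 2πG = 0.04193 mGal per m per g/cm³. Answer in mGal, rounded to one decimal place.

163.8

Drift-corrected reading = 981260.56 − (-0.274) = 981260.834 mGal
Free-air correction = 0.3086 × 2216.3 = 683.95 mGal
Free-air anomaly = 981260.834 − 981611.60 + (683.95) = 333.184 mGal
Bouguer slab correction = 0.04193 × 1.88 × 2216.3 = 174.71 mGal
Simple Bouguer anomaly = 333.184 − (174.71) = 158.474 mGal
Complete Bouguer anomaly = 158.474 + 5.32 = 163.794 mGal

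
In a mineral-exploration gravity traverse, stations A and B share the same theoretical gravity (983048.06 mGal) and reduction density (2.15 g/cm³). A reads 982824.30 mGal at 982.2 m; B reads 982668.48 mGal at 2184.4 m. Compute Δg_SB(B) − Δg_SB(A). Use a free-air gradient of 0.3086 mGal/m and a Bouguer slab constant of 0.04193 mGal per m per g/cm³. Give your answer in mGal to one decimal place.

106.8

Δg_SB(A) = 982824.30 − 983048.06 + 0.3086×982.2 − 0.04193×2.15×982.2 = -9.20 mGal
Δg_SB(B) = 982668.48 − 983048.06 + 0.3086×2184.4 − 0.04193×2.15×2184.4 = 97.60 mGal
Difference = 97.60 − (-9.20) = 106.80 mGal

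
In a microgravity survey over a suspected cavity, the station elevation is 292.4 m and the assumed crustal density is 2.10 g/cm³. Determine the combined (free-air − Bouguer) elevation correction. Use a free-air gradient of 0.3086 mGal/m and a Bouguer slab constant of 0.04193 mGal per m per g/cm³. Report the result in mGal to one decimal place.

64.5

Combined gradient = 0.3086 − 0.04193 × 2.10 = 0.2205470 mGal/m
Combined elevation correction = 0.2205470 × 292.4 = 64.5 mGal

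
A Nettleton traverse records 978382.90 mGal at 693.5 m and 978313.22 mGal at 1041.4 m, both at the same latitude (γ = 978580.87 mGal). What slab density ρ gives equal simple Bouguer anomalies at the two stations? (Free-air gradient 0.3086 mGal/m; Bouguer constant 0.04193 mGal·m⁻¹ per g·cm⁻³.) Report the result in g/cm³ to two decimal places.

Δg_obs = 978313.22 − 978382.90 = -69.68 mGal over Δh = 1041.4 − 693.5 = 347.9 m
Equal Bouguer anomalies ⇒ Δg_obs + (0.3086 − 0.04193ρ)·Δh = 0
0.3086 − 0.04193ρ = −Δg_obs/Δh = 0.20029
ρ = (0.3086 − 0.20029) / 0.04193 = 2.58 g/cm³

2.58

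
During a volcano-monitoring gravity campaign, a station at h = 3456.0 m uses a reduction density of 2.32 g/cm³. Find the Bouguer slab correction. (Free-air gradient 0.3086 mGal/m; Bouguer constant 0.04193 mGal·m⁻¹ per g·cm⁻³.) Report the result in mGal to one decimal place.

336.2

Bouguer slab correction = 0.04193 × 2.32 × 3456.0 = 336.2 mGal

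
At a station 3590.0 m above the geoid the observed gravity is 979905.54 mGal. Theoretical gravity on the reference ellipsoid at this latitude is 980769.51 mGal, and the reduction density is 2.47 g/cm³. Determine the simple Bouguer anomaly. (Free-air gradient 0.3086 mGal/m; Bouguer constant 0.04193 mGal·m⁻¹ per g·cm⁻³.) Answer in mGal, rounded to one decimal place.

-127.9

Free-air correction = 0.3086 × 3590.0 = 1107.87 mGal
Free-air anomaly = 979905.54 − 980769.51 + (1107.87) = 243.90 mGal
Bouguer slab correction = 0.04193 × 2.47 × 3590.0 = 371.81 mGal
Simple Bouguer anomaly = 243.90 − (371.81) = -127.91 mGal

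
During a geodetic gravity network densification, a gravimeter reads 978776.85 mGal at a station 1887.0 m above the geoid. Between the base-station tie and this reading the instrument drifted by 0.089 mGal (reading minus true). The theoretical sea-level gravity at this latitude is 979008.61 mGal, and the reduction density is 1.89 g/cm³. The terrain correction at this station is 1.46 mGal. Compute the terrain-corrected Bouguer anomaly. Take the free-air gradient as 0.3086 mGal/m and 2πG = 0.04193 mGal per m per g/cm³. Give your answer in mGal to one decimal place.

202.4

Drift-corrected reading = 978776.85 − (0.089) = 978776.761 mGal
Free-air correction = 0.3086 × 1887.0 = 582.33 mGal
Free-air anomaly = 978776.761 − 979008.61 + (582.33) = 350.481 mGal
Bouguer slab correction = 0.04193 × 1.89 × 1887.0 = 149.54 mGal
Simple Bouguer anomaly = 350.481 − (149.54) = 200.941 mGal
Complete Bouguer anomaly = 200.941 + 1.46 = 202.401 mGal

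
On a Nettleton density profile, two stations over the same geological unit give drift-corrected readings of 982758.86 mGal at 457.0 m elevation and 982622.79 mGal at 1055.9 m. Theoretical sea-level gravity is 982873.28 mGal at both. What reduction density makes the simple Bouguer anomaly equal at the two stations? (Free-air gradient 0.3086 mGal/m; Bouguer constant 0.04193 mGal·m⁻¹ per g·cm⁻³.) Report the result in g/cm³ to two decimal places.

Δg_obs = 982622.79 − 982758.86 = -136.07 mGal over Δh = 1055.9 − 457.0 = 598.9 m
Equal Bouguer anomalies ⇒ Δg_obs + (0.3086 − 0.04193ρ)·Δh = 0
0.3086 − 0.04193ρ = −Δg_obs/Δh = 0.22720
ρ = (0.3086 − 0.22720) / 0.04193 = 1.94 g/cm³

1.94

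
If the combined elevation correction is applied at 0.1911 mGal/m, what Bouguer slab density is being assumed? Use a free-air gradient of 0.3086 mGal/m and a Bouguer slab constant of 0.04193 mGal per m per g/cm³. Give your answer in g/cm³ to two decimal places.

0.1911 = 0.3086 − 0.04193 × ρ
ρ = (0.3086 − 0.1911) / 0.04193 = 2.80 g/cm³

2.80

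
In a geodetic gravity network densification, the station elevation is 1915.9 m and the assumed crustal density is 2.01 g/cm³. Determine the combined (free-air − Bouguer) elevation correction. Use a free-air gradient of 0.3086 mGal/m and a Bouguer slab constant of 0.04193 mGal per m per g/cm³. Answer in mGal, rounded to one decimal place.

429.8

Combined gradient = 0.3086 − 0.04193 × 2.01 = 0.2243207 mGal/m
Combined elevation correction = 0.2243207 × 1915.9 = 429.8 mGal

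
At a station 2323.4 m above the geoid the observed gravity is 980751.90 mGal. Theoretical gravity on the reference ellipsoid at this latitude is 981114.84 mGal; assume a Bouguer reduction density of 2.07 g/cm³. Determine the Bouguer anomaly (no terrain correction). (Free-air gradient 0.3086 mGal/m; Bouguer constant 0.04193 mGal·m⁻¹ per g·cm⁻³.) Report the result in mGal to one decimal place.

Free-air correction = 0.3086 × 2323.4 = 717.00 mGal
Free-air anomaly = 980751.90 − 981114.84 + (717.00) = 354.06 mGal
Bouguer slab correction = 0.04193 × 2.07 × 2323.4 = 201.66 mGal
Simple Bouguer anomaly = 354.06 − (201.66) = 152.40 mGal

152.4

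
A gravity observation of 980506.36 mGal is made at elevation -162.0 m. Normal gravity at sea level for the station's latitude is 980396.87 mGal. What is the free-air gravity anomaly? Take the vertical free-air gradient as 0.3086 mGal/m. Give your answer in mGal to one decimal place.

59.5

Free-air correction = 0.3086 × -162.0 = -49.99 mGal
Free-air anomaly = 980506.36 − 980396.87 + (-49.99) = 59.50 mGal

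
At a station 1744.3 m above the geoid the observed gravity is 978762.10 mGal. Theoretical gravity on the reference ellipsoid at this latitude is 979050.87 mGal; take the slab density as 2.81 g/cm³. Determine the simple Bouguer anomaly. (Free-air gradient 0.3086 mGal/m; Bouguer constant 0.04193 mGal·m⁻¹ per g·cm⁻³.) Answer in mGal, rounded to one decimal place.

Free-air correction = 0.3086 × 1744.3 = 538.29 mGal
Free-air anomaly = 978762.10 − 979050.87 + (538.29) = 249.52 mGal
Bouguer slab correction = 0.04193 × 2.81 × 1744.3 = 205.52 mGal
Simple Bouguer anomaly = 249.52 − (205.52) = 44.00 mGal

44.0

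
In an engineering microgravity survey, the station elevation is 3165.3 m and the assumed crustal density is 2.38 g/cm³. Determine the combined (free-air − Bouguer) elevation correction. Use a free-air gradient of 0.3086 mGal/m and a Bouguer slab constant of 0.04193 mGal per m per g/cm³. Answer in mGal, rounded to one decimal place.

Combined gradient = 0.3086 − 0.04193 × 2.38 = 0.2088066 mGal/m
Combined elevation correction = 0.2088066 × 3165.3 = 660.9 mGal

660.9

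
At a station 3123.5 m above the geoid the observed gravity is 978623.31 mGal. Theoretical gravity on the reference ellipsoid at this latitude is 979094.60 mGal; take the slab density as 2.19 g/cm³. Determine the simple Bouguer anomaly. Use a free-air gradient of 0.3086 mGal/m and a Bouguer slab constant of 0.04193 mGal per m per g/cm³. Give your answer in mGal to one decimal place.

205.8

Free-air correction = 0.3086 × 3123.5 = 963.91 mGal
Free-air anomaly = 978623.31 − 979094.60 + (963.91) = 492.62 mGal
Bouguer slab correction = 0.04193 × 2.19 × 3123.5 = 286.82 mGal
Simple Bouguer anomaly = 492.62 − (286.82) = 205.80 mGal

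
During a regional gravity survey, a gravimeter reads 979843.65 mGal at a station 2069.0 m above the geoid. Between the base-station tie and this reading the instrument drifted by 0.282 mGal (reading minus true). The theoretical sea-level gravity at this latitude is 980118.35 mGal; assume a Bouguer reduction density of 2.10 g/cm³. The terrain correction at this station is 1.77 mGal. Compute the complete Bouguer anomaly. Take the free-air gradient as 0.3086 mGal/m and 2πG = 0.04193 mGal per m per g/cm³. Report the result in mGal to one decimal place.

Drift-corrected reading = 979843.65 − (0.282) = 979843.368 mGal
Free-air correction = 0.3086 × 2069.0 = 638.49 mGal
Free-air anomaly = 979843.368 − 980118.35 + (638.49) = 363.508 mGal
Bouguer slab correction = 0.04193 × 2.10 × 2069.0 = 182.18 mGal
Simple Bouguer anomaly = 363.508 − (182.18) = 181.328 mGal
Complete Bouguer anomaly = 181.328 + 1.77 = 183.098 mGal

183.1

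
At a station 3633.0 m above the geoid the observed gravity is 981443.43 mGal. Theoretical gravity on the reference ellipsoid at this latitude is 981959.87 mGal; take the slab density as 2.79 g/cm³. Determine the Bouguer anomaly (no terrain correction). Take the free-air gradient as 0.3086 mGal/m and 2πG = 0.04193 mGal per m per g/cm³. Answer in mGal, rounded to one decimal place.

179.7

Free-air correction = 0.3086 × 3633.0 = 1121.14 mGal
Free-air anomaly = 981443.43 − 981959.87 + (1121.14) = 604.70 mGal
Bouguer slab correction = 0.04193 × 2.79 × 3633.0 = 425.01 mGal
Simple Bouguer anomaly = 604.70 − (425.01) = 179.69 mGal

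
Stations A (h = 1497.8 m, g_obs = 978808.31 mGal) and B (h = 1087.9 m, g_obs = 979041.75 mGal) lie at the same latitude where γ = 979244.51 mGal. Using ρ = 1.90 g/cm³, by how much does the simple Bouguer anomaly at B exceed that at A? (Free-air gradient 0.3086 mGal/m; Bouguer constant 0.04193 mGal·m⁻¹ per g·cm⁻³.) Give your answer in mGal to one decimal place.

139.6

Δg_SB(A) = 978808.31 − 979244.51 + 0.3086×1497.8 − 0.04193×1.90×1497.8 = -93.30 mGal
Δg_SB(B) = 979041.75 − 979244.51 + 0.3086×1087.9 − 0.04193×1.90×1087.9 = 46.30 mGal
Difference = 46.30 − (-93.30) = 139.60 mGal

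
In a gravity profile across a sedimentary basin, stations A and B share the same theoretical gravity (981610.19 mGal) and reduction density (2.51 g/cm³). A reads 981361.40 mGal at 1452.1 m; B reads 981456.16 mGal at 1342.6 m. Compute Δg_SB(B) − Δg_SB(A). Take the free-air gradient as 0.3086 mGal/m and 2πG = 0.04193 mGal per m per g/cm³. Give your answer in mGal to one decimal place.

Δg_SB(A) = 981361.40 − 981610.19 + 0.3086×1452.1 − 0.04193×2.51×1452.1 = 46.50 mGal
Δg_SB(B) = 981456.16 − 981610.19 + 0.3086×1342.6 − 0.04193×2.51×1342.6 = 119.00 mGal
Difference = 119.00 − (46.50) = 72.50 mGal

72.5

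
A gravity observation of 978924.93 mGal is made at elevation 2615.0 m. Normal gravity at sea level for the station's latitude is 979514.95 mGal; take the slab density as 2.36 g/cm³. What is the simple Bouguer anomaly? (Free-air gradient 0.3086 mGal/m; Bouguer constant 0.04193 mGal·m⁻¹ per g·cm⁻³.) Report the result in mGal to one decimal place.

-41.8

Free-air correction = 0.3086 × 2615.0 = 806.99 mGal
Free-air anomaly = 978924.93 − 979514.95 + (806.99) = 216.97 mGal
Bouguer slab correction = 0.04193 × 2.36 × 2615.0 = 258.77 mGal
Simple Bouguer anomaly = 216.97 − (258.77) = -41.80 mGal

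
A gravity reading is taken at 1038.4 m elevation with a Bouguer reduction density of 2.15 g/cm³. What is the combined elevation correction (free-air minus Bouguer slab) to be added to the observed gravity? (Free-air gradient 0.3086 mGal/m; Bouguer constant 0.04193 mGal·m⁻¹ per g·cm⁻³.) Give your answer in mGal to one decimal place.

226.8

Combined gradient = 0.3086 − 0.04193 × 2.15 = 0.2184505 mGal/m
Combined elevation correction = 0.2184505 × 1038.4 = 226.8 mGal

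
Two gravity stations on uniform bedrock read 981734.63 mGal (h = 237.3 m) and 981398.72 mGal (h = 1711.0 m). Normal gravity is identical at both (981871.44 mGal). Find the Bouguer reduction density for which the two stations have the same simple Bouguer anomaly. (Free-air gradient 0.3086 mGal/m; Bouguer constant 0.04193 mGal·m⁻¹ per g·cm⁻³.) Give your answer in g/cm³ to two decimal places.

Δg_obs = 981398.72 − 981734.63 = -335.91 mGal over Δh = 1711.0 − 237.3 = 1473.7 m
Equal Bouguer anomalies ⇒ Δg_obs + (0.3086 − 0.04193ρ)·Δh = 0
0.3086 − 0.04193ρ = −Δg_obs/Δh = 0.22794
ρ = (0.3086 − 0.22794) / 0.04193 = 1.92 g/cm³

1.92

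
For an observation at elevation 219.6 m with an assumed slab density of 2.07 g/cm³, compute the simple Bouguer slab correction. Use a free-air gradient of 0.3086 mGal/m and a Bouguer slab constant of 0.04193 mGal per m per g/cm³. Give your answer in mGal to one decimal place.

Bouguer slab correction = 0.04193 × 2.07 × 219.6 = 19.1 mGal

19.1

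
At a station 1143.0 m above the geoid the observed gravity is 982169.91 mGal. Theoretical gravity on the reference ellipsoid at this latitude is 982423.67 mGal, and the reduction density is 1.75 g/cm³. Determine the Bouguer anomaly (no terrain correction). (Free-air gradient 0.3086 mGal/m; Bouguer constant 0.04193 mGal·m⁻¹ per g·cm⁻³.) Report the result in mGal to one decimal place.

15.1

Free-air correction = 0.3086 × 1143.0 = 352.73 mGal
Free-air anomaly = 982169.91 − 982423.67 + (352.73) = 98.97 mGal
Bouguer slab correction = 0.04193 × 1.75 × 1143.0 = 83.87 mGal
Simple Bouguer anomaly = 98.97 − (83.87) = 15.10 mGal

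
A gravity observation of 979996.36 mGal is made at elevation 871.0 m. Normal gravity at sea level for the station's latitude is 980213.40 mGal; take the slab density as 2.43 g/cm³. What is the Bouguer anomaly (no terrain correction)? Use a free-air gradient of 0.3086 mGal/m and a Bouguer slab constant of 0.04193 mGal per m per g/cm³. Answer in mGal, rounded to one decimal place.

-37.0

Free-air correction = 0.3086 × 871.0 = 268.79 mGal
Free-air anomaly = 979996.36 − 980213.40 + (268.79) = 51.75 mGal
Bouguer slab correction = 0.04193 × 2.43 × 871.0 = 88.75 mGal
Simple Bouguer anomaly = 51.75 − (88.75) = -37.00 mGal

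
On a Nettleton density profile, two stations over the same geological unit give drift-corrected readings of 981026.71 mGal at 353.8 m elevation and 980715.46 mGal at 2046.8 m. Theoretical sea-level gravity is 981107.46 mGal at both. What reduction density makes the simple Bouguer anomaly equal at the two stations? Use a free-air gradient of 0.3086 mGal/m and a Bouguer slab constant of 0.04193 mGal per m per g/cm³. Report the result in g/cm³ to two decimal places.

2.98

Δg_obs = 980715.46 − 981026.71 = -311.25 mGal over Δh = 2046.8 − 353.8 = 1693.0 m
Equal Bouguer anomalies ⇒ Δg_obs + (0.3086 − 0.04193ρ)·Δh = 0
0.3086 − 0.04193ρ = −Δg_obs/Δh = 0.18385
ρ = (0.3086 − 0.18385) / 0.04193 = 2.98 g/cm³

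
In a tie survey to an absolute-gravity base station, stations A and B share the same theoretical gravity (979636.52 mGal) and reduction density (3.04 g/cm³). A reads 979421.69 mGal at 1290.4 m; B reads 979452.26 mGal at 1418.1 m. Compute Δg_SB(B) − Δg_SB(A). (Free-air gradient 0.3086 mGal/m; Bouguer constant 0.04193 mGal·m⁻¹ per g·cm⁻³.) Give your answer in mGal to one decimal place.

Δg_SB(A) = 979421.69 − 979636.52 + 0.3086×1290.4 − 0.04193×3.04×1290.4 = 18.90 mGal
Δg_SB(B) = 979452.26 − 979636.52 + 0.3086×1418.1 − 0.04193×3.04×1418.1 = 72.60 mGal
Difference = 72.60 − (18.90) = 53.70 mGal

53.7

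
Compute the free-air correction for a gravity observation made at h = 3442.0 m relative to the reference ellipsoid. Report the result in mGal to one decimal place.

1062.2

Free-air correction = 0.3086 × 3442.0 = 1062.2 mGal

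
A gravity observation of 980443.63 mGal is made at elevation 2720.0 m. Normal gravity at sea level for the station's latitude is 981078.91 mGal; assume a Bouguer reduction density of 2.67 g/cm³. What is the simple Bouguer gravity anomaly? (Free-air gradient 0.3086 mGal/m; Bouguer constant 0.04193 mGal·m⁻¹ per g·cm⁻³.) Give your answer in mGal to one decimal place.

-100.4

Free-air correction = 0.3086 × 2720.0 = 839.39 mGal
Free-air anomaly = 980443.63 − 981078.91 + (839.39) = 204.11 mGal
Bouguer slab correction = 0.04193 × 2.67 × 2720.0 = 304.51 mGal
Simple Bouguer anomaly = 204.11 − (304.51) = -100.40 mGal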